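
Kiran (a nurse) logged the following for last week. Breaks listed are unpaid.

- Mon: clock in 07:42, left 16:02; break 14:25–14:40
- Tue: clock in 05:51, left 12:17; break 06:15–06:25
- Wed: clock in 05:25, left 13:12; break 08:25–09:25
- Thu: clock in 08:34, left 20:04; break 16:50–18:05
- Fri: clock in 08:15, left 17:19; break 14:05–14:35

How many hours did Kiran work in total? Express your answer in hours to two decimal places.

Mon: 07:42–16:02 = 8 h 20 min; less 15 min break → 8 h 5 min
Tue: 05:51–12:17 = 6 h 26 min; less 10 min break → 6 h 16 min
Wed: 05:25–13:12 = 7 h 47 min; less 60 min break → 6 h 47 min
Thu: 08:34–20:04 = 11 h 30 min; less 75 min break → 10 h 15 min
Fri: 08:15–17:19 = 9 h 4 min; less 30 min break → 8 h 34 min
Total: 8 h 5 min + 6 h 16 min + 6 h 47 min + 10 h 15 min + 8 h 34 min = 39 h 57 min.

39.95 hours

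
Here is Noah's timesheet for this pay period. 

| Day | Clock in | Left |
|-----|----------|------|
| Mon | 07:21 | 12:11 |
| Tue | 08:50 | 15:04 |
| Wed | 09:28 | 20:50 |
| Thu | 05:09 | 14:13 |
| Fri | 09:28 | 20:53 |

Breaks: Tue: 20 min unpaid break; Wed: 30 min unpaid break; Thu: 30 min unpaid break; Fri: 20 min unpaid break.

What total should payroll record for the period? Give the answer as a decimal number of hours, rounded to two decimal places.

41.25 hours

Mon: 07:21–12:11 = 4 h 50 min
Tue: 08:50–15:04 = 6 h 14 min; less 20 min break → 5 h 54 min
Wed: 09:28–20:50 = 11 h 22 min; less 30 min break → 10 h 52 min
Thu: 05:09–14:13 = 9 h 4 min; less 30 min break → 8 h 34 min
Fri: 09:28–20:53 = 11 h 25 min; less 20 min break → 11 h 5 min
Total: 4 h 50 min + 5 h 54 min + 10 h 52 min + 8 h 34 min + 11 h 5 min = 41 h 15 min.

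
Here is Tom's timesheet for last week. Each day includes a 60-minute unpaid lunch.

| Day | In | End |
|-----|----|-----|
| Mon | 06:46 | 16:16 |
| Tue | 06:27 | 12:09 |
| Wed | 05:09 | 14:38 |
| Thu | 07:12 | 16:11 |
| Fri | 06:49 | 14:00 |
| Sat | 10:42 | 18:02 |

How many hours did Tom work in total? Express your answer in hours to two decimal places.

Mon: 06:46–16:16 = 9 h 30 min; less 60 min break → 8 h 30 min
Tue: 06:27–12:09 = 5 h 42 min; less 60 min break → 4 h 42 min
Wed: 05:09–14:38 = 9 h 29 min; less 60 min break → 8 h 29 min
Thu: 07:12–16:11 = 8 h 59 min; less 60 min break → 7 h 59 min
Fri: 06:49–14:00 = 7 h 11 min; less 60 min break → 6 h 11 min
Sat: 10:42–18:02 = 7 h 20 min; less 60 min break → 6 h 20 min
Total: 8 h 30 min + 4 h 42 min + 8 h 29 min + 7 h 59 min + 6 h 11 min + 6 h 20 min = 42 h 11 min.

42.18 hours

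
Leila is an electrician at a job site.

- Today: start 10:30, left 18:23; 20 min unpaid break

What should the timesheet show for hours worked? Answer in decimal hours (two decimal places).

Today: 10:30–18:23 = 7 h 53 min; less 20 min break → 7 h 33 min

7.55 hours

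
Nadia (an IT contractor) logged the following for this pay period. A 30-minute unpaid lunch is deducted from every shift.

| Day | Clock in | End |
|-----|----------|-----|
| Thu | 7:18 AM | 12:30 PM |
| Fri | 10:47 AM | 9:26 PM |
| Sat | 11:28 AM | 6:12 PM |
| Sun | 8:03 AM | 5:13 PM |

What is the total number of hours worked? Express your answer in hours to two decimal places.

29.75 hours

Thu: 7:18 AM–12:30 PM = 5 h 12 min; less 30 min break → 4 h 42 min
Fri: 10:47 AM–9:26 PM = 10 h 39 min; less 30 min break → 10 h 9 min
Sat: 11:28 AM–6:12 PM = 6 h 44 min; less 30 min break → 6 h 14 min
Sun: 8:03 AM–5:13 PM = 9 h 10 min; less 30 min break → 8 h 40 min
Total: 4 h 42 min + 10 h 9 min + 6 h 14 min + 8 h 40 min = 29 h 45 min.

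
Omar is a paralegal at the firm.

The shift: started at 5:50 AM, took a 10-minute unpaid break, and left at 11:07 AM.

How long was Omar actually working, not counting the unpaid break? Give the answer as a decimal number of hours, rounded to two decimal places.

5.12 hours

The shift: 5:50 AM–11:07 AM = 5 h 17 min; less 10 min break → 5 h 7 min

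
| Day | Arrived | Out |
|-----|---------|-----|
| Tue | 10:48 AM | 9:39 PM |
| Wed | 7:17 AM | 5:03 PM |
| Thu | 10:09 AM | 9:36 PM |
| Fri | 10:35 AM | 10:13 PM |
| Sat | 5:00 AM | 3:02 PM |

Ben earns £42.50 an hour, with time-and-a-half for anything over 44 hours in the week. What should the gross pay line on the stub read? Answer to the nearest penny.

£2490.50

Tue: 10:48 AM–9:39 PM = 10 h 51 min
Wed: 7:17 AM–5:03 PM = 9 h 46 min
Thu: 10:09 AM–9:36 PM = 11 h 27 min
Fri: 10:35 AM–10:13 PM = 11 h 38 min
Sat: 5:00 AM–3:02 PM = 10 h 2 min
Total worked: 53 h 44 min = 3224 min.
Regular 44 h 0 min = 2640 min at £42.50/h; overtime 9 h 44 min = 584 min at £63.75/h.
Pay = (2640 × £42.50 + 584 × £63.75) ÷ 60 = £2490.50.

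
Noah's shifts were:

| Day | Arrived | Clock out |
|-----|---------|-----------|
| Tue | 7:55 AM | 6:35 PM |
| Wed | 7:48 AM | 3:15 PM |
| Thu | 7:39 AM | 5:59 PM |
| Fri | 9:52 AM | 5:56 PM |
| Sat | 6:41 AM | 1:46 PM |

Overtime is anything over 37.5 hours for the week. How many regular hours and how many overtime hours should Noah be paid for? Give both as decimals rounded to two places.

Tue: 7:55 AM–6:35 PM = 10 h 40 min
Wed: 7:48 AM–3:15 PM = 7 h 27 min
Thu: 7:39 AM–5:59 PM = 10 h 20 min
Fri: 9:52 AM–5:56 PM = 8 h 4 min
Sat: 6:41 AM–1:46 PM = 7 h 5 min
Total worked: 43 h 36 min = 43.60 h.
Threshold 37.5 h → overtime 6 h 6 min, regular 37 h 30 min.

Regular 37.50 hours, overtime 6.10 hours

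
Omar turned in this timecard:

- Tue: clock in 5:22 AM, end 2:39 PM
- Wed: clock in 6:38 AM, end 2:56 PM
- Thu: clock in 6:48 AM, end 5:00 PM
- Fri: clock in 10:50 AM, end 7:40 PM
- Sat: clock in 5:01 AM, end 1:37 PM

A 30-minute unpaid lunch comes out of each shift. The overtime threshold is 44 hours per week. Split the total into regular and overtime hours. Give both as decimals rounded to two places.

Tue: 5:22 AM–2:39 PM = 9 h 17 min; less 30 min break → 8 h 47 min
Wed: 6:38 AM–2:56 PM = 8 h 18 min; less 30 min break → 7 h 48 min
Thu: 6:48 AM–5:00 PM = 10 h 12 min; less 30 min break → 9 h 42 min
Fri: 10:50 AM–7:40 PM = 8 h 50 min; less 30 min break → 8 h 20 min
Sat: 5:01 AM–1:37 PM = 8 h 36 min; less 30 min break → 8 h 6 min
Total worked: 42 h 43 min = 42.72 h.
Threshold 44 h → overtime 0 h 0 min, regular 42 h 43 min.

Regular 42.72 hours, overtime 0.00 hours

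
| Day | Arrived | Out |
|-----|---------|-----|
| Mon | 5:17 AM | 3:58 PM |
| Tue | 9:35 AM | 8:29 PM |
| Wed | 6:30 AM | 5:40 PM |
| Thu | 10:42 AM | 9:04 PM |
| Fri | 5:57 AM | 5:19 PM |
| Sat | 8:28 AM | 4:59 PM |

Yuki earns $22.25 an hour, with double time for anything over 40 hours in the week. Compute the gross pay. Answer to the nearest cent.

$1913.50

Mon: 5:17 AM–3:58 PM = 10 h 41 min
Tue: 9:35 AM–8:29 PM = 10 h 54 min
Wed: 6:30 AM–5:40 PM = 11 h 10 min
Thu: 10:42 AM–9:04 PM = 10 h 22 min
Fri: 5:57 AM–5:19 PM = 11 h 22 min
Sat: 8:28 AM–4:59 PM = 8 h 31 min
Total worked: 63 h 0 min = 3780 min.
Regular 40 h 0 min = 2400 min at $22.25/h; overtime 23 h 0 min = 1380 min at $44.50/h.
Pay = (2400 × $22.25 + 1380 × $44.50) ÷ 60 = $1913.50.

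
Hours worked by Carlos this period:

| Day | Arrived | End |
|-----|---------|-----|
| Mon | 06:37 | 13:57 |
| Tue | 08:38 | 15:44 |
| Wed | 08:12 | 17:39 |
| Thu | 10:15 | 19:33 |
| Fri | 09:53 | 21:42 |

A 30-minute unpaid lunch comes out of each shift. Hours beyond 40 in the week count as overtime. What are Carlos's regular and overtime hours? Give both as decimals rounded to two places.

Regular 40.00 hours, overtime 2.50 hours

Mon: 06:37–13:57 = 7 h 20 min; less 30 min break → 6 h 50 min
Tue: 08:38–15:44 = 7 h 6 min; less 30 min break → 6 h 36 min
Wed: 08:12–17:39 = 9 h 27 min; less 30 min break → 8 h 57 min
Thu: 10:15–19:33 = 9 h 18 min; less 30 min break → 8 h 48 min
Fri: 09:53–21:42 = 11 h 49 min; less 30 min break → 11 h 19 min
Total worked: 42 h 30 min = 42.50 h.
Threshold 40 h → overtime 2 h 30 min, regular 40 h 0 min.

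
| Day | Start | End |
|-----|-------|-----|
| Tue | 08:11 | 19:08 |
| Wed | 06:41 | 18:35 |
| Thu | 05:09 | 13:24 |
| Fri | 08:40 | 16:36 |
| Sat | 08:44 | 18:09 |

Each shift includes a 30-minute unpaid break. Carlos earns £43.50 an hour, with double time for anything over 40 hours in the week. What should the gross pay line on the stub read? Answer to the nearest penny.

£2257.65

Tue: 08:11–19:08 = 10 h 57 min; less 30 min break → 10 h 27 min
Wed: 06:41–18:35 = 11 h 54 min; less 30 min break → 11 h 24 min
Thu: 05:09–13:24 = 8 h 15 min; less 30 min break → 7 h 45 min
Fri: 08:40–16:36 = 7 h 56 min; less 30 min break → 7 h 26 min
Sat: 08:44–18:09 = 9 h 25 min; less 30 min break → 8 h 55 min
Total worked: 45 h 57 min = 2757 min.
Regular 40 h 0 min = 2400 min at £43.50/h; overtime 5 h 57 min = 357 min at £87.00/h.
Pay = (2400 × £43.50 + 357 × £87.00) ÷ 60 = £2257.65.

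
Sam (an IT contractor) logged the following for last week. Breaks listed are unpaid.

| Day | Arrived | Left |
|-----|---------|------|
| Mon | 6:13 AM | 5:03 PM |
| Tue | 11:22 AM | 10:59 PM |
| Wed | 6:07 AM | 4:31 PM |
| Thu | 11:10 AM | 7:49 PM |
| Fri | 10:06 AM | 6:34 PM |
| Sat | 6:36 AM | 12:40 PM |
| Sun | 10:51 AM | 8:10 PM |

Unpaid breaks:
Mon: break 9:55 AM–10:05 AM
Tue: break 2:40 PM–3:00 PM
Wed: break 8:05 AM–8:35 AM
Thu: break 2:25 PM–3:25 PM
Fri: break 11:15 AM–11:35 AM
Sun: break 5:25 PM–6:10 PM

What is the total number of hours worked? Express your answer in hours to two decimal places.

Mon: 6:13 AM–5:03 PM = 10 h 50 min; less 10 min break → 10 h 40 min
Tue: 11:22 AM–10:59 PM = 11 h 37 min; less 20 min break → 11 h 17 min
Wed: 6:07 AM–4:31 PM = 10 h 24 min; less 30 min break → 9 h 54 min
Thu: 11:10 AM–7:49 PM = 8 h 39 min; less 60 min break → 7 h 39 min
Fri: 10:06 AM–6:34 PM = 8 h 28 min; less 20 min break → 8 h 8 min
Sat: 6:36 AM–12:40 PM = 6 h 4 min
Sun: 10:51 AM–8:10 PM = 9 h 19 min; less 45 min break → 8 h 34 min
Total: 10 h 40 min + 11 h 17 min + 9 h 54 min + 7 h 39 min + 8 h 8 min + 6 h 4 min + 8 h 34 min = 62 h 16 min.

62.27 hours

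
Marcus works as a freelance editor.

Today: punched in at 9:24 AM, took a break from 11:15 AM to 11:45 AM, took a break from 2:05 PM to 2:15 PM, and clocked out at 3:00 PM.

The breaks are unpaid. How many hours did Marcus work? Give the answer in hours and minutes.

Today: 9:24 AM–3:00 PM = 5 h 36 min; less 40 min break → 4 h 56 min

4 h 56 min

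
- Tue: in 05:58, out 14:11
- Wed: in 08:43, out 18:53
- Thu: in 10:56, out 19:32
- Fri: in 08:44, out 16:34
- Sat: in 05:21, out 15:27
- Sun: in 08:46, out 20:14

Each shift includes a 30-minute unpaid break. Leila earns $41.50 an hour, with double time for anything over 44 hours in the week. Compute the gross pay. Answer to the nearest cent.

Tue: 05:58–14:11 = 8 h 13 min; less 30 min break → 7 h 43 min
Wed: 08:43–18:53 = 10 h 10 min; less 30 min break → 9 h 40 min
Thu: 10:56–19:32 = 8 h 36 min; less 30 min break → 8 h 6 min
Fri: 08:44–16:34 = 7 h 50 min; less 30 min break → 7 h 20 min
Sat: 05:21–15:27 = 10 h 6 min; less 30 min break → 9 h 36 min
Sun: 08:46–20:14 = 11 h 28 min; less 30 min break → 10 h 58 min
Total worked: 53 h 23 min = 3203 min.
Regular 44 h 0 min = 2640 min at $41.50/h; overtime 9 h 23 min = 563 min at $83.00/h.
Pay = (2640 × $41.50 + 563 × $83.00) ÷ 60 = $2604.82.

$2604.82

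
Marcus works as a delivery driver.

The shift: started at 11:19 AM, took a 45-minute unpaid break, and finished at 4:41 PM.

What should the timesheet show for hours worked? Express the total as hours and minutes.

The shift: 11:19 AM–4:41 PM = 5 h 22 min; less 45 min break → 4 h 37 min

4 h 37 min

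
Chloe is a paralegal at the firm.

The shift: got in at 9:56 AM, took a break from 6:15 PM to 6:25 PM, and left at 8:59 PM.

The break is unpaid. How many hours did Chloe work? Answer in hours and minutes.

10 h 53 min

The shift: 9:56 AM–8:59 PM = 11 h 3 min; less 10 min break → 10 h 53 min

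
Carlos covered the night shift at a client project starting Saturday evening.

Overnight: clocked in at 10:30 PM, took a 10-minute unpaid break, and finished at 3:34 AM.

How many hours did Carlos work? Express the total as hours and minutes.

Overnight: 10:30 PM → midnight = 1 h 30 min; midnight → 3:34 AM = 3 h 34 min; span 5 h 4 min; less 10 min break → 4 h 54 min

4 h 54 min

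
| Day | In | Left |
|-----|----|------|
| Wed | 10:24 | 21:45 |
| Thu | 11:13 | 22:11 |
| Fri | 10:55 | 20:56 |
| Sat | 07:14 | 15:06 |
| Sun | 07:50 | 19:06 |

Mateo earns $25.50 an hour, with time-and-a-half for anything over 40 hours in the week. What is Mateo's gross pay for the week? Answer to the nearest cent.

Wed: 10:24–21:45 = 11 h 21 min
Thu: 11:13–22:11 = 10 h 58 min
Fri: 10:55–20:56 = 10 h 1 min
Sat: 07:14–15:06 = 7 h 52 min
Sun: 07:50–19:06 = 11 h 16 min
Total worked: 51 h 28 min = 3088 min.
Regular 40 h 0 min = 2400 min at $25.50/h; overtime 11 h 28 min = 688 min at $38.25/h.
Pay = (2400 × $25.50 + 688 × $38.25) ÷ 60 = $1458.60.

$1458.60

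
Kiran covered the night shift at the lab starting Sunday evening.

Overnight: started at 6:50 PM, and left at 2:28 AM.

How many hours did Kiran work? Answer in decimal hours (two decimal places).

Overnight: 6:50 PM → midnight = 5 h 10 min; midnight → 2:28 AM = 2 h 28 min; span 7 h 38 min

7.63 hours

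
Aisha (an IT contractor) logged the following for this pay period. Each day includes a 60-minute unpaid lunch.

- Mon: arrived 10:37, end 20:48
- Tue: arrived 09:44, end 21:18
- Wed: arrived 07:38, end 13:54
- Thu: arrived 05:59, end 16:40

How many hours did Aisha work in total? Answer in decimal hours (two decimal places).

Mon: 10:37–20:48 = 10 h 11 min; less 60 min break → 9 h 11 min
Tue: 09:44–21:18 = 11 h 34 min; less 60 min break → 10 h 34 min
Wed: 07:38–13:54 = 6 h 16 min; less 60 min break → 5 h 16 min
Thu: 05:59–16:40 = 10 h 41 min; less 60 min break → 9 h 41 min
Total: 9 h 11 min + 10 h 34 min + 5 h 16 min + 9 h 41 min = 34 h 42 min.

34.70 hours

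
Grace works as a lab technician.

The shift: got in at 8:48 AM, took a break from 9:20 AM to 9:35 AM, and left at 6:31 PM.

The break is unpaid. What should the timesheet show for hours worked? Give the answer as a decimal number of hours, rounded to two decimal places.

9.47 hours

The shift: 8:48 AM–6:31 PM = 9 h 43 min; less 15 min break → 9 h 28 min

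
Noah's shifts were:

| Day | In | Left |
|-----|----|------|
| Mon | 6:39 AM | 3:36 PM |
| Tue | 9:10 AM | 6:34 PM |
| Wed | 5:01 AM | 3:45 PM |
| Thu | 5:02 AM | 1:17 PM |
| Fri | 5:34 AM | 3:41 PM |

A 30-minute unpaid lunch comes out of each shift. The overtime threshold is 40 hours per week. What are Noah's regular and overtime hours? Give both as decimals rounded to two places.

Regular 40.00 hours, overtime 4.95 hours

Mon: 6:39 AM–3:36 PM = 8 h 57 min; less 30 min break → 8 h 27 min
Tue: 9:10 AM–6:34 PM = 9 h 24 min; less 30 min break → 8 h 54 min
Wed: 5:01 AM–3:45 PM = 10 h 44 min; less 30 min break → 10 h 14 min
Thu: 5:02 AM–1:17 PM = 8 h 15 min; less 30 min break → 7 h 45 min
Fri: 5:34 AM–3:41 PM = 10 h 7 min; less 30 min break → 9 h 37 min
Total worked: 44 h 57 min = 44.95 h.
Threshold 40 h → overtime 4 h 57 min, regular 40 h 0 min.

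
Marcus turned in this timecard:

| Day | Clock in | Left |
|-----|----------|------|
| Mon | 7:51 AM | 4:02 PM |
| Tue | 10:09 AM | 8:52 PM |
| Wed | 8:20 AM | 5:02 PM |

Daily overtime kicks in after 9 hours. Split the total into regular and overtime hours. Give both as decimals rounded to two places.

Mon: 7:51 AM–4:02 PM = 8 h 11 min
Tue: 10:09 AM–8:52 PM = 10 h 43 min
Wed: 8:20 AM–5:02 PM = 8 h 42 min
Mon reg 8 h 11 min / OT 0 h 0 min; Tue reg 9 h 0 min / OT 1 h 43 min; Wed reg 8 h 42 min / OT 0 h 0 min.
Totals: regular 25 h 53 min, overtime 1 h 43 min.

Regular 25.88 hours, overtime 1.72 hours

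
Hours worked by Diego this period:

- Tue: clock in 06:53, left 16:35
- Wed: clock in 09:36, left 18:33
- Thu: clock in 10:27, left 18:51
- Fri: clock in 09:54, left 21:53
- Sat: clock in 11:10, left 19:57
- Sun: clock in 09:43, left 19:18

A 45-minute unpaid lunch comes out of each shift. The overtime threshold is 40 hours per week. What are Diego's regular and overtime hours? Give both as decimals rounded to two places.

Tue: 06:53–16:35 = 9 h 42 min; less 45 min break → 8 h 57 min
Wed: 09:36–18:33 = 8 h 57 min; less 45 min break → 8 h 12 min
Thu: 10:27–18:51 = 8 h 24 min; less 45 min break → 7 h 39 min
Fri: 09:54–21:53 = 11 h 59 min; less 45 min break → 11 h 14 min
Sat: 11:10–19:57 = 8 h 47 min; less 45 min break → 8 h 2 min
Sun: 09:43–19:18 = 9 h 35 min; less 45 min break → 8 h 50 min
Total worked: 52 h 54 min = 52.90 h.
Threshold 40 h → overtime 12 h 54 min, regular 40 h 0 min.

Regular 40.00 hours, overtime 12.90 hours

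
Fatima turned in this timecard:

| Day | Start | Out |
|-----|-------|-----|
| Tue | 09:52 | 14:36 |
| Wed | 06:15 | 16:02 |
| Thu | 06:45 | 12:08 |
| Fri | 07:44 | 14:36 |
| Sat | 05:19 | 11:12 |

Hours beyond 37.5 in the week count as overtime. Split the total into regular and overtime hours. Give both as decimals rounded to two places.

Regular 32.65 hours, overtime 0.00 hours

Tue: 09:52–14:36 = 4 h 44 min
Wed: 06:15–16:02 = 9 h 47 min
Thu: 06:45–12:08 = 5 h 23 min
Fri: 07:44–14:36 = 6 h 52 min
Sat: 05:19–11:12 = 5 h 53 min
Total worked: 32 h 39 min = 32.65 h.
Threshold 37.5 h → overtime 0 h 0 min, regular 32 h 39 min.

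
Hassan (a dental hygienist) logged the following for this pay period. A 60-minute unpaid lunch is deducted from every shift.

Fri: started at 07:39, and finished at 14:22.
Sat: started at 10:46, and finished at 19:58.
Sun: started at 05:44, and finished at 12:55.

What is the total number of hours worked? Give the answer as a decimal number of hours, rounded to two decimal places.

Fri: 07:39–14:22 = 6 h 43 min; less 60 min break → 5 h 43 min
Sat: 10:46–19:58 = 9 h 12 min; less 60 min break → 8 h 12 min
Sun: 05:44–12:55 = 7 h 11 min; less 60 min break → 6 h 11 min
Total: 5 h 43 min + 8 h 12 min + 6 h 11 min = 20 h 6 min.

20.10 hours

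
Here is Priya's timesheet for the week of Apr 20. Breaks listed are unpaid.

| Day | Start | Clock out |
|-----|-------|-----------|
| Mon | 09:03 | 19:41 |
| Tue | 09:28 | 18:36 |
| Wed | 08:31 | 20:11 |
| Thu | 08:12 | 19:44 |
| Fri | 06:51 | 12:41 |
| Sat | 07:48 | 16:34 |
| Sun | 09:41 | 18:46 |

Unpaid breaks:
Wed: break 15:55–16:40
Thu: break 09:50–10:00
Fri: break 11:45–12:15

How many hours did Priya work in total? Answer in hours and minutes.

Mon: 09:03–19:41 = 10 h 38 min
Tue: 09:28–18:36 = 9 h 8 min
Wed: 08:31–20:11 = 11 h 40 min; less 45 min break → 10 h 55 min
Thu: 08:12–19:44 = 11 h 32 min; less 10 min break → 11 h 22 min
Fri: 06:51–12:41 = 5 h 50 min; less 30 min break → 5 h 20 min
Sat: 07:48–16:34 = 8 h 46 min
Sun: 09:41–18:46 = 9 h 5 min
Total: 10 h 38 min + 9 h 8 min + 10 h 55 min + 11 h 22 min + 5 h 20 min + 8 h 46 min + 9 h 5 min = 65 h 14 min.

65 h 14 min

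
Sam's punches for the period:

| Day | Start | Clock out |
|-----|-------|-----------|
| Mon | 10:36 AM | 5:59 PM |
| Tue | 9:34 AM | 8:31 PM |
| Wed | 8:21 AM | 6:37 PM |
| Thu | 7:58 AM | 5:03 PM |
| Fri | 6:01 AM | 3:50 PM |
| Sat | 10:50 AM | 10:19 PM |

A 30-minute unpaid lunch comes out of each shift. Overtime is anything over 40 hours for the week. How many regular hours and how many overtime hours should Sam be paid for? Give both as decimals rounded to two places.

Mon: 10:36 AM–5:59 PM = 7 h 23 min; less 30 min break → 6 h 53 min
Tue: 9:34 AM–8:31 PM = 10 h 57 min; less 30 min break → 10 h 27 min
Wed: 8:21 AM–6:37 PM = 10 h 16 min; less 30 min break → 9 h 46 min
Thu: 7:58 AM–5:03 PM = 9 h 5 min; less 30 min break → 8 h 35 min
Fri: 6:01 AM–3:50 PM = 9 h 49 min; less 30 min break → 9 h 19 min
Sat: 10:50 AM–10:19 PM = 11 h 29 min; less 30 min break → 10 h 59 min
Total worked: 55 h 59 min = 55.98 h.
Threshold 40 h → overtime 15 h 59 min, regular 40 h 0 min.

Regular 40.00 hours, overtime 15.98 hours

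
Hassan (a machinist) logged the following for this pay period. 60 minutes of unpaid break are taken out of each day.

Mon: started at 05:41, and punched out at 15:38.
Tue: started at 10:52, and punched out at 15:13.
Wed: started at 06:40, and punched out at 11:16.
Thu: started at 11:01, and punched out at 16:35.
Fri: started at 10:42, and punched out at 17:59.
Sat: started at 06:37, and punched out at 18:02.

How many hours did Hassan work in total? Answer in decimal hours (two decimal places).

37.17 hours

Mon: 05:41–15:38 = 9 h 57 min; less 60 min break → 8 h 57 min
Tue: 10:52–15:13 = 4 h 21 min; less 60 min break → 3 h 21 min
Wed: 06:40–11:16 = 4 h 36 min; less 60 min break → 3 h 36 min
Thu: 11:01–16:35 = 5 h 34 min; less 60 min break → 4 h 34 min
Fri: 10:42–17:59 = 7 h 17 min; less 60 min break → 6 h 17 min
Sat: 06:37–18:02 = 11 h 25 min; less 60 min break → 10 h 25 min
Total: 8 h 57 min + 3 h 21 min + 3 h 36 min + 4 h 34 min + 6 h 17 min + 10 h 25 min = 37 h 10 min.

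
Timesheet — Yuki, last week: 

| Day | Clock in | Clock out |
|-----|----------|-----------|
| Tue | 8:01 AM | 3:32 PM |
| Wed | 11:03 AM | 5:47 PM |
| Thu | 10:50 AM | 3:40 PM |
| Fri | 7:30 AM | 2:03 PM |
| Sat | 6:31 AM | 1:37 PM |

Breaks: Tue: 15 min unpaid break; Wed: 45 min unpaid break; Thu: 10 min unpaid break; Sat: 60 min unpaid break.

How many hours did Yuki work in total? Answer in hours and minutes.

30 h 34 min

Tue: 8:01 AM–3:32 PM = 7 h 31 min; less 15 min break → 7 h 16 min
Wed: 11:03 AM–5:47 PM = 6 h 44 min; less 45 min break → 5 h 59 min
Thu: 10:50 AM–3:40 PM = 4 h 50 min; less 10 min break → 4 h 40 min
Fri: 7:30 AM–2:03 PM = 6 h 33 min
Sat: 6:31 AM–1:37 PM = 7 h 6 min; less 60 min break → 6 h 6 min
Total: 7 h 16 min + 5 h 59 min + 4 h 40 min + 6 h 33 min + 6 h 6 min = 30 h 34 min.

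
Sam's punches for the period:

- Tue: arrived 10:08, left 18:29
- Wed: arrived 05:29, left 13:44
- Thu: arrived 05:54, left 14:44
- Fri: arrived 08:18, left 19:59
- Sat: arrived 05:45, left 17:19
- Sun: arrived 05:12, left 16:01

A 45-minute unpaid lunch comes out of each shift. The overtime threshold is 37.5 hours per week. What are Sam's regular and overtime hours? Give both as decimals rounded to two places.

Tue: 10:08–18:29 = 8 h 21 min; less 45 min break → 7 h 36 min
Wed: 05:29–13:44 = 8 h 15 min; less 45 min break → 7 h 30 min
Thu: 05:54–14:44 = 8 h 50 min; less 45 min break → 8 h 5 min
Fri: 08:18–19:59 = 11 h 41 min; less 45 min break → 10 h 56 min
Sat: 05:45–17:19 = 11 h 34 min; less 45 min break → 10 h 49 min
Sun: 05:12–16:01 = 10 h 49 min; less 45 min break → 10 h 4 min
Total worked: 55 h 0 min = 55.00 h.
Threshold 37.5 h → overtime 17 h 30 min, regular 37 h 30 min.

Regular 37.50 hours, overtime 17.50 hours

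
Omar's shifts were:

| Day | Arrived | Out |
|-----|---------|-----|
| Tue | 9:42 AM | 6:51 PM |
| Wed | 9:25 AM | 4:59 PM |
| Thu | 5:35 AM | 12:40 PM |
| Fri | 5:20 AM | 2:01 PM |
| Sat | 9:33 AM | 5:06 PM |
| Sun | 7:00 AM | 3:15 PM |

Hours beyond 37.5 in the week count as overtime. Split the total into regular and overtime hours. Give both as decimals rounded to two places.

Regular 37.50 hours, overtime 10.78 hours

Tue: 9:42 AM–6:51 PM = 9 h 9 min
Wed: 9:25 AM–4:59 PM = 7 h 34 min
Thu: 5:35 AM–12:40 PM = 7 h 5 min
Fri: 5:20 AM–2:01 PM = 8 h 41 min
Sat: 9:33 AM–5:06 PM = 7 h 33 min
Sun: 7:00 AM–3:15 PM = 8 h 15 min
Total worked: 48 h 17 min = 48.28 h.
Threshold 37.5 h → overtime 10 h 47 min, regular 37 h 30 min.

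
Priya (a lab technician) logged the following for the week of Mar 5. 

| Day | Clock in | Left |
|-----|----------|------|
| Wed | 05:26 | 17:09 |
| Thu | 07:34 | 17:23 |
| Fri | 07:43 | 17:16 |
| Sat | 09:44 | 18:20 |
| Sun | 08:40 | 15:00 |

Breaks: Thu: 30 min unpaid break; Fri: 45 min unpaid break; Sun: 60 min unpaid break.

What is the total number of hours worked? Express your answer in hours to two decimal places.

43.77 hours

Wed: 05:26–17:09 = 11 h 43 min
Thu: 07:34–17:23 = 9 h 49 min; less 30 min break → 9 h 19 min
Fri: 07:43–17:16 = 9 h 33 min; less 45 min break → 8 h 48 min
Sat: 09:44–18:20 = 8 h 36 min
Sun: 08:40–15:00 = 6 h 20 min; less 60 min break → 5 h 20 min
Total: 11 h 43 min + 9 h 19 min + 8 h 48 min + 8 h 36 min + 5 h 20 min = 43 h 46 min.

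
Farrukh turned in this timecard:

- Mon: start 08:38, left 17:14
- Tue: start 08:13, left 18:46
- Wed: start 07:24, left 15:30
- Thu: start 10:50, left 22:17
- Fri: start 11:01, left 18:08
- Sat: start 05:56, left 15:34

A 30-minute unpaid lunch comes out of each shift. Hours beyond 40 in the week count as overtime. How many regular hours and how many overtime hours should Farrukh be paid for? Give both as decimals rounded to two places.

Mon: 08:38–17:14 = 8 h 36 min; less 30 min break → 8 h 6 min
Tue: 08:13–18:46 = 10 h 33 min; less 30 min break → 10 h 3 min
Wed: 07:24–15:30 = 8 h 6 min; less 30 min break → 7 h 36 min
Thu: 10:50–22:17 = 11 h 27 min; less 30 min break → 10 h 57 min
Fri: 11:01–18:08 = 7 h 7 min; less 30 min break → 6 h 37 min
Sat: 05:56–15:34 = 9 h 38 min; less 30 min break → 9 h 8 min
Total worked: 52 h 27 min = 52.45 h.
Threshold 40 h → overtime 12 h 27 min, regular 40 h 0 min.

Regular 40.00 hours, overtime 12.45 hours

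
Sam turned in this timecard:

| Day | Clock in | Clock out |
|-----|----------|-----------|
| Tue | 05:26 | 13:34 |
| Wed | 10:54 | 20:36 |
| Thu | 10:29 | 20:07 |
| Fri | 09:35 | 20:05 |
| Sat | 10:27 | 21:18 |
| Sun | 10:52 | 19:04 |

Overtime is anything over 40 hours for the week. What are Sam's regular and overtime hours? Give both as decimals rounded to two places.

Regular 40.00 hours, overtime 17.02 hours

Tue: 05:26–13:34 = 8 h 8 min
Wed: 10:54–20:36 = 9 h 42 min
Thu: 10:29–20:07 = 9 h 38 min
Fri: 09:35–20:05 = 10 h 30 min
Sat: 10:27–21:18 = 10 h 51 min
Sun: 10:52–19:04 = 8 h 12 min
Total worked: 57 h 1 min = 57.02 h.
Threshold 40 h → overtime 17 h 1 min, regular 40 h 0 min.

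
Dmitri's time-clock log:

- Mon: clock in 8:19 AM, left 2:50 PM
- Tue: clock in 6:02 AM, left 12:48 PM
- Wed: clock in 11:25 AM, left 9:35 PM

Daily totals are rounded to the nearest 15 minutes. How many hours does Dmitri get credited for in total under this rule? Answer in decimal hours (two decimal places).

23.50 hours

Mon: 8:19 AM–2:50 PM = 6 h 31 min → rounds to 6 h 30 min
Tue: 6:02 AM–12:48 PM = 6 h 46 min → rounds to 6 h 45 min
Wed: 11:25 AM–9:35 PM = 10 h 10 min → rounds to 10 h 15 min
Total credited: 23 h 30 min.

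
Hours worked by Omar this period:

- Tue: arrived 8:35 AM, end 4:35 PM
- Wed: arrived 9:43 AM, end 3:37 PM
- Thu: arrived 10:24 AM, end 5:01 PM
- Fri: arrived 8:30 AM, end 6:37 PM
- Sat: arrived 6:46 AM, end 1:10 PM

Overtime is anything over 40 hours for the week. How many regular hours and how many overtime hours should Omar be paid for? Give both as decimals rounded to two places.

Tue: 8:35 AM–4:35 PM = 8 h 0 min
Wed: 9:43 AM–3:37 PM = 5 h 54 min
Thu: 10:24 AM–5:01 PM = 6 h 37 min
Fri: 8:30 AM–6:37 PM = 10 h 7 min
Sat: 6:46 AM–1:10 PM = 6 h 24 min
Total worked: 37 h 2 min = 37.03 h.
Threshold 40 h → overtime 0 h 0 min, regular 37 h 2 min.

Regular 37.03 hours, overtime 0.00 hours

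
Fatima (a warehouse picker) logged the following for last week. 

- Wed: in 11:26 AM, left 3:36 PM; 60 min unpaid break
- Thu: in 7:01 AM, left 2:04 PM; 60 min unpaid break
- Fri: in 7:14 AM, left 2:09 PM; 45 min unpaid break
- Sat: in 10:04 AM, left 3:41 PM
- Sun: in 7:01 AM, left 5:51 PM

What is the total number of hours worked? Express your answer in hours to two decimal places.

Wed: 11:26 AM–3:36 PM = 4 h 10 min; less 60 min break → 3 h 10 min
Thu: 7:01 AM–2:04 PM = 7 h 3 min; less 60 min break → 6 h 3 min
Fri: 7:14 AM–2:09 PM = 6 h 55 min; less 45 min break → 6 h 10 min
Sat: 10:04 AM–3:41 PM = 5 h 37 min
Sun: 7:01 AM–5:51 PM = 10 h 50 min
Total: 3 h 10 min + 6 h 3 min + 6 h 10 min + 5 h 37 min + 10 h 50 min = 31 h 50 min.

31.83 hours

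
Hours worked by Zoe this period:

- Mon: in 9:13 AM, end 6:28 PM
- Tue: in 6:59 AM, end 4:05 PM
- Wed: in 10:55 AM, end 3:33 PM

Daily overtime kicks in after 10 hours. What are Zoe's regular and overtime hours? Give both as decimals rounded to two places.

Regular 22.98 hours, overtime 0.00 hours

Mon: 9:13 AM–6:28 PM = 9 h 15 min
Tue: 6:59 AM–4:05 PM = 9 h 6 min
Wed: 10:55 AM–3:33 PM = 4 h 38 min
Mon reg 9 h 15 min / OT 0 h 0 min; Tue reg 9 h 6 min / OT 0 h 0 min; Wed reg 4 h 38 min / OT 0 h 0 min.
Totals: regular 22 h 59 min, overtime 0 h 0 min.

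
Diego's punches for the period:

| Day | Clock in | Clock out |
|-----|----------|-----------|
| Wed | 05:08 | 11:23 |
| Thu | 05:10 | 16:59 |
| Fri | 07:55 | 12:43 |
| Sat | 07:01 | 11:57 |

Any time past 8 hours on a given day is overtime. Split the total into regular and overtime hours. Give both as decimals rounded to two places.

Regular 23.98 hours, overtime 3.82 hours

Wed: 05:08–11:23 = 6 h 15 min
Thu: 05:10–16:59 = 11 h 49 min
Fri: 07:55–12:43 = 4 h 48 min
Sat: 07:01–11:57 = 4 h 56 min
Wed reg 6 h 15 min / OT 0 h 0 min; Thu reg 8 h 0 min / OT 3 h 49 min; Fri reg 4 h 48 min / OT 0 h 0 min; Sat reg 4 h 56 min / OT 0 h 0 min.
Totals: regular 23 h 59 min, overtime 3 h 49 min.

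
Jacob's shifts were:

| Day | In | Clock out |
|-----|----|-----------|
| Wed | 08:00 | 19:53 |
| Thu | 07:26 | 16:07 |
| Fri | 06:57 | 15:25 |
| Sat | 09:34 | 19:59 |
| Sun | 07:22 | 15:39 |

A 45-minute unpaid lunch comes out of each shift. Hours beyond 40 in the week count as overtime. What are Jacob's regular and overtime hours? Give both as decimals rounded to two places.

Wed: 08:00–19:53 = 11 h 53 min; less 45 min break → 11 h 8 min
Thu: 07:26–16:07 = 8 h 41 min; less 45 min break → 7 h 56 min
Fri: 06:57–15:25 = 8 h 28 min; less 45 min break → 7 h 43 min
Sat: 09:34–19:59 = 10 h 25 min; less 45 min break → 9 h 40 min
Sun: 07:22–15:39 = 8 h 17 min; less 45 min break → 7 h 32 min
Total worked: 43 h 59 min = 43.98 h.
Threshold 40 h → overtime 3 h 59 min, regular 40 h 0 min.

Regular 40.00 hours, overtime 3.98 hours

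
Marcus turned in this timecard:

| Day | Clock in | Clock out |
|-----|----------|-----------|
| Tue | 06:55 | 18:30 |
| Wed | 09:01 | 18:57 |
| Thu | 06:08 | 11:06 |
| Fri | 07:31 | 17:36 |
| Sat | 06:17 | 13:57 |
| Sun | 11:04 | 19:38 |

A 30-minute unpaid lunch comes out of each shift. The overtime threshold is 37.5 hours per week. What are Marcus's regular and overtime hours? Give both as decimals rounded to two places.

Regular 37.50 hours, overtime 12.30 hours

Tue: 06:55–18:30 = 11 h 35 min; less 30 min break → 11 h 5 min
Wed: 09:01–18:57 = 9 h 56 min; less 30 min break → 9 h 26 min
Thu: 06:08–11:06 = 4 h 58 min; less 30 min break → 4 h 28 min
Fri: 07:31–17:36 = 10 h 5 min; less 30 min break → 9 h 35 min
Sat: 06:17–13:57 = 7 h 40 min; less 30 min break → 7 h 10 min
Sun: 11:04–19:38 = 8 h 34 min; less 30 min break → 8 h 4 min
Total worked: 49 h 48 min = 49.80 h.
Threshold 37.5 h → overtime 12 h 18 min, regular 37 h 30 min.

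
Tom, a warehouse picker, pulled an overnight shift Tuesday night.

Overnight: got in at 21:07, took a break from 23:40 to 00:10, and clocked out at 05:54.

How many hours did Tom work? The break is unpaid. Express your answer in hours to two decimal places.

8.28 hours

Overnight: 21:07 → midnight = 2 h 53 min; midnight → 05:54 = 5 h 54 min; span 8 h 47 min; less 30 min break → 8 h 17 min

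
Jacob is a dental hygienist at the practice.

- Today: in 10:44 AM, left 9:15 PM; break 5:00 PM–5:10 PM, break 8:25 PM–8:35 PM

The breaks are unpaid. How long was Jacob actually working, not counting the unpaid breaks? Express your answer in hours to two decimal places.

10.18 hours

Today: 10:44 AM–9:15 PM = 10 h 31 min; less 20 min break → 10 h 11 min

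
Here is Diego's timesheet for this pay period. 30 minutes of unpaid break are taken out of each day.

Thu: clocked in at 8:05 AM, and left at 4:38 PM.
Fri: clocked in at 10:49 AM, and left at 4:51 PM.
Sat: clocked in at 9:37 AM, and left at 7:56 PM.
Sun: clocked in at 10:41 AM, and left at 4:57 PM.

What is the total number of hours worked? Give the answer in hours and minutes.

Thu: 8:05 AM–4:38 PM = 8 h 33 min; less 30 min break → 8 h 3 min
Fri: 10:49 AM–4:51 PM = 6 h 2 min; less 30 min break → 5 h 32 min
Sat: 9:37 AM–7:56 PM = 10 h 19 min; less 30 min break → 9 h 49 min
Sun: 10:41 AM–4:57 PM = 6 h 16 min; less 30 min break → 5 h 46 min
Total: 8 h 3 min + 5 h 32 min + 9 h 49 min + 5 h 46 min = 29 h 10 min.

29 h 10 min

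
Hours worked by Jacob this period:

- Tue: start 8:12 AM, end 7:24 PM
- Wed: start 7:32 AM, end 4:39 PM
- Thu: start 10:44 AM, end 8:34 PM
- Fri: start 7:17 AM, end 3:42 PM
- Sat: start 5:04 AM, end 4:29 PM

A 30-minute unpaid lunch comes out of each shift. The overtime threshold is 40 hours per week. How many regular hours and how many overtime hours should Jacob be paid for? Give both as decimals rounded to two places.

Tue: 8:12 AM–7:24 PM = 11 h 12 min; less 30 min break → 10 h 42 min
Wed: 7:32 AM–4:39 PM = 9 h 7 min; less 30 min break → 8 h 37 min
Thu: 10:44 AM–8:34 PM = 9 h 50 min; less 30 min break → 9 h 20 min
Fri: 7:17 AM–3:42 PM = 8 h 25 min; less 30 min break → 7 h 55 min
Sat: 5:04 AM–4:29 PM = 11 h 25 min; less 30 min break → 10 h 55 min
Total worked: 47 h 29 min = 47.48 h.
Threshold 40 h → overtime 7 h 29 min, regular 40 h 0 min.

Regular 40.00 hours, overtime 7.48 hours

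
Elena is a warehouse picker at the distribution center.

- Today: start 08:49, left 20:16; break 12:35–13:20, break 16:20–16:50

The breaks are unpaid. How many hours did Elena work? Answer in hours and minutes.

Today: 08:49–20:16 = 11 h 27 min; less 75 min break → 10 h 12 min

10 h 12 min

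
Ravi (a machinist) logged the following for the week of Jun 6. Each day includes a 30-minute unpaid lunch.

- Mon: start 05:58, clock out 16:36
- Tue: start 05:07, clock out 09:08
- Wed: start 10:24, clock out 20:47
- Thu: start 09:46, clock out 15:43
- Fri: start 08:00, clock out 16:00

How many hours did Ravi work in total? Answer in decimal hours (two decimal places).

Mon: 05:58–16:36 = 10 h 38 min; less 30 min break → 10 h 8 min
Tue: 05:07–09:08 = 4 h 1 min; less 30 min break → 3 h 31 min
Wed: 10:24–20:47 = 10 h 23 min; less 30 min break → 9 h 53 min
Thu: 09:46–15:43 = 5 h 57 min; less 30 min break → 5 h 27 min
Fri: 08:00–16:00 = 8 h 0 min; less 30 min break → 7 h 30 min
Total: 10 h 8 min + 3 h 31 min + 9 h 53 min + 5 h 27 min + 7 h 30 min = 36 h 29 min.

36.48 hours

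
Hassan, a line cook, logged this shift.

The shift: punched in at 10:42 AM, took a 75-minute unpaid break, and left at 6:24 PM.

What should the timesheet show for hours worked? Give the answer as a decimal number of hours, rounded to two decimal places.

The shift: 10:42 AM–6:24 PM = 7 h 42 min; less 75 min break → 6 h 27 min

6.45 hours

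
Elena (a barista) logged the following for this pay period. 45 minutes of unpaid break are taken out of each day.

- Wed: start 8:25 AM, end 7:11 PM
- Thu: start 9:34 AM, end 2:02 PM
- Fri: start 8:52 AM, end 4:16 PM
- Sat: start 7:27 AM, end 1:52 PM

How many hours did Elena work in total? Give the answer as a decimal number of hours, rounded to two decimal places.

26.05 hours

Wed: 8:25 AM–7:11 PM = 10 h 46 min; less 45 min break → 10 h 1 min
Thu: 9:34 AM–2:02 PM = 4 h 28 min; less 45 min break → 3 h 43 min
Fri: 8:52 AM–4:16 PM = 7 h 24 min; less 45 min break → 6 h 39 min
Sat: 7:27 AM–1:52 PM = 6 h 25 min; less 45 min break → 5 h 40 min
Total: 10 h 1 min + 3 h 43 min + 6 h 39 min + 5 h 40 min = 26 h 3 min.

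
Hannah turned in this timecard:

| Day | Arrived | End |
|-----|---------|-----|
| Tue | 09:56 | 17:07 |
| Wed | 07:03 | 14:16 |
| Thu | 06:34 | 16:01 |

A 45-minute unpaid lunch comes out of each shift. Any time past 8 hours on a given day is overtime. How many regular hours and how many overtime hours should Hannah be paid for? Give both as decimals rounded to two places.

Tue: 09:56–17:07 = 7 h 11 min; less 45 min break → 6 h 26 min
Wed: 07:03–14:16 = 7 h 13 min; less 45 min break → 6 h 28 min
Thu: 06:34–16:01 = 9 h 27 min; less 45 min break → 8 h 42 min
Tue reg 6 h 26 min / OT 0 h 0 min; Wed reg 6 h 28 min / OT 0 h 0 min; Thu reg 8 h 0 min / OT 0 h 42 min.
Totals: regular 20 h 54 min, overtime 0 h 42 min.

Regular 20.90 hours, overtime 0.70 hours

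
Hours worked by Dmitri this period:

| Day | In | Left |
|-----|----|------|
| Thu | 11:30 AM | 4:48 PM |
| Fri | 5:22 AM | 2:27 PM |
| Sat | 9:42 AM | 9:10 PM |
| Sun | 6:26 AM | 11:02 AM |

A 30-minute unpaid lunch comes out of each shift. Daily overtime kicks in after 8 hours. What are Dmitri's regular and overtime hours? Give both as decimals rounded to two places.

Regular 24.90 hours, overtime 3.55 hours

Thu: 11:30 AM–4:48 PM = 5 h 18 min; less 30 min break → 4 h 48 min
Fri: 5:22 AM–2:27 PM = 9 h 5 min; less 30 min break → 8 h 35 min
Sat: 9:42 AM–9:10 PM = 11 h 28 min; less 30 min break → 10 h 58 min
Sun: 6:26 AM–11:02 AM = 4 h 36 min; less 30 min break → 4 h 6 min
Thu reg 4 h 48 min / OT 0 h 0 min; Fri reg 8 h 0 min / OT 0 h 35 min; Sat reg 8 h 0 min / OT 2 h 58 min; Sun reg 4 h 6 min / OT 0 h 0 min.
Totals: regular 24 h 54 min, overtime 3 h 33 min.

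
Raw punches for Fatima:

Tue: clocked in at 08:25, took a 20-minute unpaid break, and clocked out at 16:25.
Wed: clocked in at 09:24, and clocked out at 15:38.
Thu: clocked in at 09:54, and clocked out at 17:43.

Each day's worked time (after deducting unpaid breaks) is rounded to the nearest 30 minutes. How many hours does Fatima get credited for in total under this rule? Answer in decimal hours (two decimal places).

Tue: 08:25–16:25 = 8 h 0 min − 20 min = 7 h 40 min → rounds to 7 h 30 min
Wed: 09:24–15:38 = 6 h 14 min → rounds to 6 h 0 min
Thu: 09:54–17:43 = 7 h 49 min → rounds to 8 h 0 min
Total credited: 21 h 30 min.

21.50 hours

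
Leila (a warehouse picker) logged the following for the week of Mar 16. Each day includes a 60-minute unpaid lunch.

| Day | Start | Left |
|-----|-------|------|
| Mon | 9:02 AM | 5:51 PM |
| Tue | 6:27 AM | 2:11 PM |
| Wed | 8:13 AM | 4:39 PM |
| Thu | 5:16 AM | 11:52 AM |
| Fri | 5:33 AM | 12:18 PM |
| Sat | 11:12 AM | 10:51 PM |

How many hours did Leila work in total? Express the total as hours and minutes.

43 h 59 min

Mon: 9:02 AM–5:51 PM = 8 h 49 min; less 60 min break → 7 h 49 min
Tue: 6:27 AM–2:11 PM = 7 h 44 min; less 60 min break → 6 h 44 min
Wed: 8:13 AM–4:39 PM = 8 h 26 min; less 60 min break → 7 h 26 min
Thu: 5:16 AM–11:52 AM = 6 h 36 min; less 60 min break → 5 h 36 min
Fri: 5:33 AM–12:18 PM = 6 h 45 min; less 60 min break → 5 h 45 min
Sat: 11:12 AM–10:51 PM = 11 h 39 min; less 60 min break → 10 h 39 min
Total: 7 h 49 min + 6 h 44 min + 7 h 26 min + 5 h 36 min + 5 h 45 min + 10 h 39 min = 43 h 59 min.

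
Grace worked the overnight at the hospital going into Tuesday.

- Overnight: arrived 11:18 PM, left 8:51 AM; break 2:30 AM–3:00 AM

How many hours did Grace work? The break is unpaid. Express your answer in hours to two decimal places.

9.05 hours

Overnight: 11:18 PM → midnight = 0 h 42 min; midnight → 8:51 AM = 8 h 51 min; span 9 h 33 min; less 30 min break → 9 h 3 min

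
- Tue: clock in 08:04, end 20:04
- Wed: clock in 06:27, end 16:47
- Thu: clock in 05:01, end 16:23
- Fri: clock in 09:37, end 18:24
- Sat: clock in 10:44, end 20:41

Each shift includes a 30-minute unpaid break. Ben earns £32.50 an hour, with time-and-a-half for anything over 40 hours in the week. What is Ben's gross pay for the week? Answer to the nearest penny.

£1784.25

Tue: 08:04–20:04 = 12 h 0 min; less 30 min break → 11 h 30 min
Wed: 06:27–16:47 = 10 h 20 min; less 30 min break → 9 h 50 min
Thu: 05:01–16:23 = 11 h 22 min; less 30 min break → 10 h 52 min
Fri: 09:37–18:24 = 8 h 47 min; less 30 min break → 8 h 17 min
Sat: 10:44–20:41 = 9 h 57 min; less 30 min break → 9 h 27 min
Total worked: 49 h 56 min = 2996 min.
Regular 40 h 0 min = 2400 min at £32.50/h; overtime 9 h 56 min = 596 min at £48.75/h.
Pay = (2400 × £32.50 + 596 × £48.75) ÷ 60 = £1784.25.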